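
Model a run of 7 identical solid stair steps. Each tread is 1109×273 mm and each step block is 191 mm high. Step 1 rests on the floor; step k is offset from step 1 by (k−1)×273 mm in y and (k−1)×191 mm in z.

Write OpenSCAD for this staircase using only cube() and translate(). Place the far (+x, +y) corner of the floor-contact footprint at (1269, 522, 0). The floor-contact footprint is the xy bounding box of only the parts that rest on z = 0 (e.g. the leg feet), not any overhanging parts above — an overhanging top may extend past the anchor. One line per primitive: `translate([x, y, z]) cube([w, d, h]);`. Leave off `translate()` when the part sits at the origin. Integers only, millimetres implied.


translate([160, 249, 0]) cube([1109, 273, 191]);
translate([160, 522, 191]) cube([1109, 273, 191]);
translate([160, 795, 382]) cube([1109, 273, 191]);
translate([160, 1068, 573]) cube([1109, 273, 191]);
translate([160, 1341, 764]) cube([1109, 273, 191]);
translate([160, 1614, 955]) cube([1109, 273, 191]);
translate([160, 1887, 1146]) cube([1109, 273, 191]);


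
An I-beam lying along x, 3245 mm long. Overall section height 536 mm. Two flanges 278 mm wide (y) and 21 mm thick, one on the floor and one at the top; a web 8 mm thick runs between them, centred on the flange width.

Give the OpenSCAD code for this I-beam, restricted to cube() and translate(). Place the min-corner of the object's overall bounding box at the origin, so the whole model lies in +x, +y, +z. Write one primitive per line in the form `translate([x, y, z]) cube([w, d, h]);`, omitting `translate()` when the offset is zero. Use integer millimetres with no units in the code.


cube([3245, 278, 21]);
translate([0, 135, 21]) cube([3245, 8, 494]);
translate([0, 0, 515]) cube([3245, 278, 21]);


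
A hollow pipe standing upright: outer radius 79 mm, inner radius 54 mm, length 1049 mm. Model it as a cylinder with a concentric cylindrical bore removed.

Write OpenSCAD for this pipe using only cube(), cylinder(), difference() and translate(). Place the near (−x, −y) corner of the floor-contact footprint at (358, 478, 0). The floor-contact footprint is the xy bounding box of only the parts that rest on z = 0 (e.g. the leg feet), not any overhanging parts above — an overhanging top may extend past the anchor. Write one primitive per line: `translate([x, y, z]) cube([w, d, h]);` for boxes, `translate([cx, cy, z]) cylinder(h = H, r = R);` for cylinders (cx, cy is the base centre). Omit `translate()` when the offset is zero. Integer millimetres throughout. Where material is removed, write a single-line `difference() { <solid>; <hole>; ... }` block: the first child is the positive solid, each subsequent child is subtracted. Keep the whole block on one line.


difference() { translate([437, 557, 0]) cylinder(h = 1049, r = 79); translate([437, 557, 0]) cylinder(h = 1049, r = 54); }


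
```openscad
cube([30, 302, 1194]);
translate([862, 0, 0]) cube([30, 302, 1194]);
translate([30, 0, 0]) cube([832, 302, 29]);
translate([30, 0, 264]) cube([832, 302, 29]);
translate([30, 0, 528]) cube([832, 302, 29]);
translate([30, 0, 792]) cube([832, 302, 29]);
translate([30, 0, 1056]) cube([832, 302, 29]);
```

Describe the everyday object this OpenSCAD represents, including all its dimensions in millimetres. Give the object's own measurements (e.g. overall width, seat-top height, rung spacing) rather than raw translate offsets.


An open bookshelf. Two side panels, each 30 mm thick, 302 mm deep and 1194 mm tall, stand 892 mm apart (outside-to-outside). Between them sit 5 shelves, each 29 mm thick and 302 mm deep, spanning the full gap between the sides. The bottom shelf rests on the floor (its underside at z = 0) and the clear gap between one shelf's top and the next shelf's underside is 235 mm.


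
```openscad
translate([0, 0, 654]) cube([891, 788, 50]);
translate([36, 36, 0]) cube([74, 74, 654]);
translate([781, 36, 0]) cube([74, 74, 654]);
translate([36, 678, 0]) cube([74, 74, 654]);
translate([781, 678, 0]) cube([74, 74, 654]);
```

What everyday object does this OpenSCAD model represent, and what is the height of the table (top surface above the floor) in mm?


A table. The table height is 704 mm.

A 891×788×50 slab sits at z = 654 on four 74 mm square posts — a table. The top surface is at 654 + 50 = 704 mm.


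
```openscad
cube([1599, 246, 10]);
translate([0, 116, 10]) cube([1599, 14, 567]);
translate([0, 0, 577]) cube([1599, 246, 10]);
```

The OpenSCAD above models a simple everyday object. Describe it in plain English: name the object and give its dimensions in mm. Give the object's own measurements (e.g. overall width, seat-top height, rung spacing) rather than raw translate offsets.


An I-beam lying along x, 1599 mm long. Overall section height 587 mm. Two flanges 246 mm wide (y) and 10 mm thick, one on the floor and one at the top; a web 14 mm thick runs between them, centred on the flange width.


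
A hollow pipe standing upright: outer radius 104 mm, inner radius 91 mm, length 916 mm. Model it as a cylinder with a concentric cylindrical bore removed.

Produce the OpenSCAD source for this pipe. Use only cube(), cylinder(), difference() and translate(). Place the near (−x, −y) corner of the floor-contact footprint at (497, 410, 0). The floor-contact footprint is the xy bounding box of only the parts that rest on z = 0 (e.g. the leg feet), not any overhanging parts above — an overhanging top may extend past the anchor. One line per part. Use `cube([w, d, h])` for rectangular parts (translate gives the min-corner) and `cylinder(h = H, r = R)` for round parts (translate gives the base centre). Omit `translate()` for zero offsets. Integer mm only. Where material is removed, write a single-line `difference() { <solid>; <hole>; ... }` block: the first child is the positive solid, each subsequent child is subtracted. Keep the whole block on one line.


difference() { translate([601, 514, 0]) cylinder(h = 916, r = 104); translate([601, 514, 0]) cylinder(h = 916, r = 91); }


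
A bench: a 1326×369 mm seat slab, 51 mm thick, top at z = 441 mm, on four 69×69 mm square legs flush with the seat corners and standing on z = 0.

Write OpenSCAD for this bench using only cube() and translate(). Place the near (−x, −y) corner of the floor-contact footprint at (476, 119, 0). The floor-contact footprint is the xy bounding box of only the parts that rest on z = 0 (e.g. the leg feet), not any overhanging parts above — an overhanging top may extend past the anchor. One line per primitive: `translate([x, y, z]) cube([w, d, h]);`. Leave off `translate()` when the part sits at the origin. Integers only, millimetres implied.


translate([476, 119, 390]) cube([1326, 369, 51]);
translate([476, 119, 0]) cube([69, 69, 390]);
translate([476, 419, 0]) cube([69, 69, 390]);
translate([1733, 119, 0]) cube([69, 69, 390]);
translate([1733, 419, 0]) cube([69, 69, 390]);


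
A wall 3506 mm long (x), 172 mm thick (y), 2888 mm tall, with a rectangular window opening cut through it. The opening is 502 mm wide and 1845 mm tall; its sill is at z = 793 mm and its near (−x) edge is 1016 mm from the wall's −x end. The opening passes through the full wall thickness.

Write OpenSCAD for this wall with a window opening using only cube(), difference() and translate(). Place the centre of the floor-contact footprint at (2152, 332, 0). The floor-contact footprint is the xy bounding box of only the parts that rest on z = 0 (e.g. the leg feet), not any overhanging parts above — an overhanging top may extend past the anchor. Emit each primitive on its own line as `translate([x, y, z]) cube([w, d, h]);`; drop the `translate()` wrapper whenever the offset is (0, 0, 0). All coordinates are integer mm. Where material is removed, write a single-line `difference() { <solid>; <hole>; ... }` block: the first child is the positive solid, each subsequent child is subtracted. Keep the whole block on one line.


difference() { translate([399, 246, 0]) cube([3506, 172, 2888]); translate([1415, 246, 793]) cube([502, 172, 1845]); }


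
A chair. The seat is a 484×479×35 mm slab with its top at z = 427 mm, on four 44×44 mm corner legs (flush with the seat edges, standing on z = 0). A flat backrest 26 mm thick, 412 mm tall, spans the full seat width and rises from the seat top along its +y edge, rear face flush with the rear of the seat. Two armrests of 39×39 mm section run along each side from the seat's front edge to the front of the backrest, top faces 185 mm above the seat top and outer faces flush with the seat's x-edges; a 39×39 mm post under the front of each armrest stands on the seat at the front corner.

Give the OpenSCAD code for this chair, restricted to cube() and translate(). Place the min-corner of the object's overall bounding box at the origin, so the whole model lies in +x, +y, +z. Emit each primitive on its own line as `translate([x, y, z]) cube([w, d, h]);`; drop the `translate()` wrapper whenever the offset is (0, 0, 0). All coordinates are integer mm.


// leg_h = 427 - 35 = 392
// arm post h = 185 - 39 = 146
translate([0, 0, 392]) cube([484, 479, 35]);
cube([44, 44, 392]);
translate([440, 0, 0]) cube([44, 44, 392]);
translate([0, 435, 0]) cube([44, 44, 392]);
translate([440, 435, 0]) cube([44, 44, 392]);
translate([0, 453, 427]) cube([484, 26, 412]);
translate([0, 0, 573]) cube([39, 453, 39]);
translate([445, 0, 573]) cube([39, 453, 39]);
translate([0, 0, 427]) cube([39, 39, 146]);
translate([445, 0, 427]) cube([39, 39, 146]);


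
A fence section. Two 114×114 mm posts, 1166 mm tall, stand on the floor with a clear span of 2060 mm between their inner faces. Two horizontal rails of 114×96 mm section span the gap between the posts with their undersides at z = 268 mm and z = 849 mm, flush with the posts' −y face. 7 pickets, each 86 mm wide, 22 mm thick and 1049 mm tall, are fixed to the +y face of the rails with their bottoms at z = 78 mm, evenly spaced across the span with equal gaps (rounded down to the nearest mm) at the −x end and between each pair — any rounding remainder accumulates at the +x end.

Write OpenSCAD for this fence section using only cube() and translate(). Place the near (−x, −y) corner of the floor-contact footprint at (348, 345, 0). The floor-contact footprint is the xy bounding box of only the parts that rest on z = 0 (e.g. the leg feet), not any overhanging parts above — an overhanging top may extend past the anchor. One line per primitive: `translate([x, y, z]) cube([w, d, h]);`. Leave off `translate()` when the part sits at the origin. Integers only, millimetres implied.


translate([348, 345, 0]) cube([114, 114, 1166]);
translate([2522, 345, 0]) cube([114, 114, 1166]);
translate([462, 345, 268]) cube([2060, 114, 96]);
translate([462, 345, 849]) cube([2060, 114, 96]);
translate([644, 459, 78]) cube([86, 22, 1049]);
translate([912, 459, 78]) cube([86, 22, 1049]);
translate([1180, 459, 78]) cube([86, 22, 1049]);
translate([1448, 459, 78]) cube([86, 22, 1049]);
translate([1716, 459, 78]) cube([86, 22, 1049]);
translate([1984, 459, 78]) cube([86, 22, 1049]);
translate([2252, 459, 78]) cube([86, 22, 1049]);


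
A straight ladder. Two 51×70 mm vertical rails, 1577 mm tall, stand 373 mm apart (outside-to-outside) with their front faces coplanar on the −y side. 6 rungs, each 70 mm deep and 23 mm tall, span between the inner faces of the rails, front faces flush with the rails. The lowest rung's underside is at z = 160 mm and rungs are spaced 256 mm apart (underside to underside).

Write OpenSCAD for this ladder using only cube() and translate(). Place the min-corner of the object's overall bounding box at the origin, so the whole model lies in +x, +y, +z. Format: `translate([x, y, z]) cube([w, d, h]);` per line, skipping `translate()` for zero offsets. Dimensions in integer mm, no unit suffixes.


// rung span = 373 - 2*51 = 271
// rung[k] z = 160 + k*256
cube([51, 70, 1577]);
translate([322, 0, 0]) cube([51, 70, 1577]);
translate([51, 0, 160]) cube([271, 70, 23]);
translate([51, 0, 416]) cube([271, 70, 23]);
translate([51, 0, 672]) cube([271, 70, 23]);
translate([51, 0, 928]) cube([271, 70, 23]);
translate([51, 0, 1184]) cube([271, 70, 23]);
translate([51, 0, 1440]) cube([271, 70, 23]);


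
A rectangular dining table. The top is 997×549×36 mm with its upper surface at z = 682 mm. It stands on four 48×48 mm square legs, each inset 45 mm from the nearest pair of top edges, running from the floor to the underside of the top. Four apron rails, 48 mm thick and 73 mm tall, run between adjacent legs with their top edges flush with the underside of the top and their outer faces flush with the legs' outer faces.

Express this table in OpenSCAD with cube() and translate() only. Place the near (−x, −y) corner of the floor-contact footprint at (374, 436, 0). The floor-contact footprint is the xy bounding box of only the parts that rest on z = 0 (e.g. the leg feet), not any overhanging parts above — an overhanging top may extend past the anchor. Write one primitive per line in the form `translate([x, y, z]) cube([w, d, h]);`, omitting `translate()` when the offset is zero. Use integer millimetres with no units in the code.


translate([329, 391, 646]) cube([997, 549, 36]);
translate([374, 436, 0]) cube([48, 48, 646]);
translate([1233, 436, 0]) cube([48, 48, 646]);
translate([374, 847, 0]) cube([48, 48, 646]);
translate([1233, 847, 0]) cube([48, 48, 646]);
translate([422, 436, 573]) cube([811, 48, 73]);
translate([422, 847, 573]) cube([811, 48, 73]);
translate([374, 484, 573]) cube([48, 363, 73]);
translate([1233, 484, 573]) cube([48, 363, 73]);


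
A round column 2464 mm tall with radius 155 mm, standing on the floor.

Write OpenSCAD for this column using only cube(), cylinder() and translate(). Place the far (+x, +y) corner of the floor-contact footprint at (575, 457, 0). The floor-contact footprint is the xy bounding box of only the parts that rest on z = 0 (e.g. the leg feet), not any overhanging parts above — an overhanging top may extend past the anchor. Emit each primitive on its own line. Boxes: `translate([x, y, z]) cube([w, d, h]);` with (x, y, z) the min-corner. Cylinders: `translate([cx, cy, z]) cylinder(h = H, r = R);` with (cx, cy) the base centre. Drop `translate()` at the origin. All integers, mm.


translate([420, 302, 0]) cylinder(h = 2464, r = 155);


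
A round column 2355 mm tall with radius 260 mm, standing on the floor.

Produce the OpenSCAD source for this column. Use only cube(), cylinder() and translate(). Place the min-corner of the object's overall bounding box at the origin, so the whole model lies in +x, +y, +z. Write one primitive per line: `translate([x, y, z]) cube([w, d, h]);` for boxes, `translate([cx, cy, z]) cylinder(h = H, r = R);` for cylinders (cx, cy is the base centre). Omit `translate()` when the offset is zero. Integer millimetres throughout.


translate([260, 260, 0]) cylinder(h = 2355, r = 260);


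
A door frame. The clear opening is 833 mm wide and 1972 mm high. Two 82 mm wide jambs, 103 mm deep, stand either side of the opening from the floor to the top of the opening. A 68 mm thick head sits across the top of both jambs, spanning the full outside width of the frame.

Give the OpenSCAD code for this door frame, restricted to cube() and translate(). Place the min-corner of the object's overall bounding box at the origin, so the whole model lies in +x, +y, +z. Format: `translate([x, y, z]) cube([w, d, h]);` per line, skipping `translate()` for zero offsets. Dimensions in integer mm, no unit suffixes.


cube([82, 103, 1972]);
translate([915, 0, 0]) cube([82, 103, 1972]);
translate([0, 0, 1972]) cube([997, 103, 68]);


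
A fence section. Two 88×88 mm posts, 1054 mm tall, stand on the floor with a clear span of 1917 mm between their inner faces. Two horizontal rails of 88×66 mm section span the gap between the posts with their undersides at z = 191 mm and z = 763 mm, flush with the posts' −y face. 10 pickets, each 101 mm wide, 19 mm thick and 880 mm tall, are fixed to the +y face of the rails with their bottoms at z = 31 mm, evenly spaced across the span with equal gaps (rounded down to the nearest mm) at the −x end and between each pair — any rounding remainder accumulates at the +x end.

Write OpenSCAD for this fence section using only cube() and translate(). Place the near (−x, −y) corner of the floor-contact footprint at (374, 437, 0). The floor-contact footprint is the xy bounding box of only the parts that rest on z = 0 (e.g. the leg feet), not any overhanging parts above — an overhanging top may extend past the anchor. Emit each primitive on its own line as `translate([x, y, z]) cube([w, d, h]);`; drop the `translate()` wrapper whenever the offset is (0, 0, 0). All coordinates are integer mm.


translate([374, 437, 0]) cube([88, 88, 1054]);
translate([2379, 437, 0]) cube([88, 88, 1054]);
translate([462, 437, 191]) cube([1917, 88, 66]);
translate([462, 437, 763]) cube([1917, 88, 66]);
translate([544, 525, 31]) cube([101, 19, 880]);
translate([727, 525, 31]) cube([101, 19, 880]);
translate([910, 525, 31]) cube([101, 19, 880]);
translate([1093, 525, 31]) cube([101, 19, 880]);
translate([1276, 525, 31]) cube([101, 19, 880]);
translate([1459, 525, 31]) cube([101, 19, 880]);
translate([1642, 525, 31]) cube([101, 19, 880]);
translate([1825, 525, 31]) cube([101, 19, 880]);
translate([2008, 525, 31]) cube([101, 19, 880]);
translate([2191, 525, 31]) cube([101, 19, 880]);


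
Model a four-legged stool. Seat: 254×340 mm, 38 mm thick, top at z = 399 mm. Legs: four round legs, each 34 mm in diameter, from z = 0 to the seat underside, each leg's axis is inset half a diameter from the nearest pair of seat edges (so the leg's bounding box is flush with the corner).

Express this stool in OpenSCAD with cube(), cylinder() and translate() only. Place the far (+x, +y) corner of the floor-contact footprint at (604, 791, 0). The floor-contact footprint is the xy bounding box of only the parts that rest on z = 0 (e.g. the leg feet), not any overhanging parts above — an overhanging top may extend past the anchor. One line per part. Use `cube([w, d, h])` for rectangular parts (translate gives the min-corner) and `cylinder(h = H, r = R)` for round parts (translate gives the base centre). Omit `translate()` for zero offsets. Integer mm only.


// leg_h = 399 - 38 = 361
translate([350, 451, 361]) cube([254, 340, 38]);
translate([367, 468, 0]) cylinder(h = 361, r = 17);
translate([587, 468, 0]) cylinder(h = 361, r = 17);
translate([367, 774, 0]) cylinder(h = 361, r = 17);
translate([587, 774, 0]) cylinder(h = 361, r = 17);


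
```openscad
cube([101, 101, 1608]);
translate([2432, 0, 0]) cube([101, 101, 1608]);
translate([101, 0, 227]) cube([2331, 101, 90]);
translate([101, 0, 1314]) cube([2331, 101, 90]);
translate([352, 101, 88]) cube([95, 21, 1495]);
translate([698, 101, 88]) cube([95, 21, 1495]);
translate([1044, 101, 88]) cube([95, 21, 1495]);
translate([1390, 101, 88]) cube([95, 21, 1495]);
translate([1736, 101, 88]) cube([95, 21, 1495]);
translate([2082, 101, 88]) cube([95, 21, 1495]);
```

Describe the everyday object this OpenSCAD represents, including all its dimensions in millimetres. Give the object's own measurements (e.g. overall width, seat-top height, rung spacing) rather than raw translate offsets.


A fence section. Two 101×101 mm posts, 1608 mm tall, stand on the floor with a clear span of 2331 mm between their inner faces. Two horizontal rails of 101×90 mm section span the gap between the posts with their undersides at z = 227 mm and z = 1314 mm, flush with the posts' −y face. 6 pickets, each 95 mm wide, 21 mm thick and 1495 mm tall, are fixed to the +y face of the rails with their bottoms at z = 88 mm, spaced across the span with a 251 mm gap after the −x post and between neighbouring pickets, with 255 mm left before the +x post.


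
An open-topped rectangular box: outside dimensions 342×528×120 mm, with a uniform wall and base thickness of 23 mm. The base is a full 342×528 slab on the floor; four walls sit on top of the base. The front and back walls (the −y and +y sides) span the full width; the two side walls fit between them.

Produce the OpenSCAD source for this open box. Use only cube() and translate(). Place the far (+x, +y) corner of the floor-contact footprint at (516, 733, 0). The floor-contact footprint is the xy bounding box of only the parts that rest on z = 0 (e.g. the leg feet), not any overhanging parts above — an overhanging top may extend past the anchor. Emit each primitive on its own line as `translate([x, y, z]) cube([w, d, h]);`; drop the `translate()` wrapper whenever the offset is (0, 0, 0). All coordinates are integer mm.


translate([174, 205, 0]) cube([342, 528, 23]);
translate([174, 205, 23]) cube([342, 23, 97]);
translate([174, 710, 23]) cube([342, 23, 97]);
translate([174, 228, 23]) cube([23, 482, 97]);
translate([493, 228, 23]) cube([23, 482, 97]);


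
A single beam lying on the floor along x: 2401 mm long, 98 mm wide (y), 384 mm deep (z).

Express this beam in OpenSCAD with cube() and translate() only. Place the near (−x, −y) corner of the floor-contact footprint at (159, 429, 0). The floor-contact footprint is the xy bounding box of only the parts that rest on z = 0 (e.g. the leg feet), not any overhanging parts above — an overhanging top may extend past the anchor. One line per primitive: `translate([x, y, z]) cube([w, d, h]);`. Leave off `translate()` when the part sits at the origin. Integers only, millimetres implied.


translate([159, 429, 0]) cube([2401, 98, 384]);


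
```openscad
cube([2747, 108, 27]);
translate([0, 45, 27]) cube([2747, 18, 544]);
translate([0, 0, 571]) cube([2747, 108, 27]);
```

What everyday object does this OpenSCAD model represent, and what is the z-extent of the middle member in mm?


An I-beam. The web height is 544 mm.

Two wide flanges with a thin centred web — an I-beam. Overall 598 mm minus two 27 mm flanges gives a web of 598 − 2·27 = 544 mm.


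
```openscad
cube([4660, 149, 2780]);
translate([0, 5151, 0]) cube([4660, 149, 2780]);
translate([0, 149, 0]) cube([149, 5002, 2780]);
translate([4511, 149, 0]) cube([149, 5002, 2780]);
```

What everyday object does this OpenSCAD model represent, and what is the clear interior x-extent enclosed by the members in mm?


A house (or room) frame. The interior width is 4362 mm.

Four 2780 mm walls enclosing a rectangle with no floor or roof — a room or house frame. Outside width is 4660 mm and wall thickness is 149 mm, so the interior width is 4660 − 2 × 149 = 4362 mm.


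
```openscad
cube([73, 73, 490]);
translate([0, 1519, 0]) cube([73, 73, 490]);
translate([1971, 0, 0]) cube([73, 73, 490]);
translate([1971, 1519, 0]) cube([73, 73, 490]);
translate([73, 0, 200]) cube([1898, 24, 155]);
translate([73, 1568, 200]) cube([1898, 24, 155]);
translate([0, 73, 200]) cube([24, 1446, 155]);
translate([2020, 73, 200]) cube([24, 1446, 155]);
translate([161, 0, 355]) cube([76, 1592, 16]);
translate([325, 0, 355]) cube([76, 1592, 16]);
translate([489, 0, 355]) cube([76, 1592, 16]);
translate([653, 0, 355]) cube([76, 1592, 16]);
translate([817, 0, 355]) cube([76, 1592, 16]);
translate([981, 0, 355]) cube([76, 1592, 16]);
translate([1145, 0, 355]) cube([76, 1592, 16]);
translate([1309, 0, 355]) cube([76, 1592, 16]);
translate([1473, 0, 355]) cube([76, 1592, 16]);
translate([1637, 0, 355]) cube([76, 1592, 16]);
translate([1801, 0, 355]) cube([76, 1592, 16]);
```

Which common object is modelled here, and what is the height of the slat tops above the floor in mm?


A bed frame. The slat-top height is 371 mm.

Four posts, four rails, and a row of slats — a bed frame. Slats sit on the rails at z = 200 + 155 = 355; with slat thickness 16, the top is 371 mm.


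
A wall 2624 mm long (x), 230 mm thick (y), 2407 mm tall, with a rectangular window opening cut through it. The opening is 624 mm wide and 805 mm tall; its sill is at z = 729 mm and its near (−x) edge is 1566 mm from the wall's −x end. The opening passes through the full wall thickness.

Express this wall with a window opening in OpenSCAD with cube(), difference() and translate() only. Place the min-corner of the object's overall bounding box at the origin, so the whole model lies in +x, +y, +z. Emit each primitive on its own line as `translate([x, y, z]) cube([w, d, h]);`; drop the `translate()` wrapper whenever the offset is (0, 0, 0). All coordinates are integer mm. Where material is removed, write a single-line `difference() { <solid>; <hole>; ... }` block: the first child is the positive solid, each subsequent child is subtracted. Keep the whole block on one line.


difference() { cube([2624, 230, 2407]); translate([1566, 0, 729]) cube([624, 230, 805]); }


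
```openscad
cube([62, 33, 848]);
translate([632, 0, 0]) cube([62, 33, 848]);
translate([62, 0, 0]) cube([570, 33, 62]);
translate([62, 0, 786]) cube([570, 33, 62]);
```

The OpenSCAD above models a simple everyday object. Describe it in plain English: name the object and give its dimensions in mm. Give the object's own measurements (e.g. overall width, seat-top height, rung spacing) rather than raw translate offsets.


A rectangular picture frame lying in the x–z plane (depth along y). The opening is 570 mm wide (x) by 724 mm tall (z), surrounded by a border 62 mm wide on all four sides. The frame is 33 mm deep and is made of two full-height vertical stiles with two horizontal rails fitted between them.


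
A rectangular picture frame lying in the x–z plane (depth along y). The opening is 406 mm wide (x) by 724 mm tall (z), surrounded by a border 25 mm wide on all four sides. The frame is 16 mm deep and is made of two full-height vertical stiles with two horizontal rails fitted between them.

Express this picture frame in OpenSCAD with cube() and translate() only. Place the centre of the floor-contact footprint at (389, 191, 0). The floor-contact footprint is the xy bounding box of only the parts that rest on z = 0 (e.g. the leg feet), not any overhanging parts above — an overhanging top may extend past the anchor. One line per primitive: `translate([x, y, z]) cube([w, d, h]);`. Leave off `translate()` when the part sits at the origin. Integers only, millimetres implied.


translate([161, 183, 0]) cube([25, 16, 774]);
translate([592, 183, 0]) cube([25, 16, 774]);
translate([186, 183, 0]) cube([406, 16, 25]);
translate([186, 183, 749]) cube([406, 16, 25]);


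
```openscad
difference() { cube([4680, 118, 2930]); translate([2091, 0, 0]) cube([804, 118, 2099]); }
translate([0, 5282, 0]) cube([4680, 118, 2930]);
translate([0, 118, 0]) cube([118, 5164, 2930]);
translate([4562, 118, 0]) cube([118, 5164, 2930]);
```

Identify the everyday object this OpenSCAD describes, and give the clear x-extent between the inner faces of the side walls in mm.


A single room. The interior width is 4444 mm.

Four walls enclosing a rectangle with a door in the front wall — a room. Outside width 4680 minus two 118 mm walls gives 4444 mm.


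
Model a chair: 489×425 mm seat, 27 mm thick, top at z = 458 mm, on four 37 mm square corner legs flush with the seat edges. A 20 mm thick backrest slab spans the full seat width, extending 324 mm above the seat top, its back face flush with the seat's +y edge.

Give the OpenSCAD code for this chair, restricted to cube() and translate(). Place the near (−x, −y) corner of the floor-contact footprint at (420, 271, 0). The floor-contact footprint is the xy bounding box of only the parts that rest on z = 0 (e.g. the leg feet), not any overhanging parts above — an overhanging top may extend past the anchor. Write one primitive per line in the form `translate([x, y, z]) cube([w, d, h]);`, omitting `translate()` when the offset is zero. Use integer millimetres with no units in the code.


translate([420, 271, 431]) cube([489, 425, 27]);
translate([420, 271, 0]) cube([37, 37, 431]);
translate([872, 271, 0]) cube([37, 37, 431]);
translate([420, 659, 0]) cube([37, 37, 431]);
translate([872, 659, 0]) cube([37, 37, 431]);
translate([420, 676, 458]) cube([489, 20, 324]);


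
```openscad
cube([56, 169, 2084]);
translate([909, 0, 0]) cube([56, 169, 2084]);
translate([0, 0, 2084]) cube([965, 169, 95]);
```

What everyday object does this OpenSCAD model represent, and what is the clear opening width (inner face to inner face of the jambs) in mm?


A door frame. The clear opening width is 853 mm.

Two 2084 mm tall posts with a header on top — a door frame. The left jamb is 56 mm wide at x = 0; the right jamb starts at x = 909. The clear opening is 909 − 56 = 853 mm.


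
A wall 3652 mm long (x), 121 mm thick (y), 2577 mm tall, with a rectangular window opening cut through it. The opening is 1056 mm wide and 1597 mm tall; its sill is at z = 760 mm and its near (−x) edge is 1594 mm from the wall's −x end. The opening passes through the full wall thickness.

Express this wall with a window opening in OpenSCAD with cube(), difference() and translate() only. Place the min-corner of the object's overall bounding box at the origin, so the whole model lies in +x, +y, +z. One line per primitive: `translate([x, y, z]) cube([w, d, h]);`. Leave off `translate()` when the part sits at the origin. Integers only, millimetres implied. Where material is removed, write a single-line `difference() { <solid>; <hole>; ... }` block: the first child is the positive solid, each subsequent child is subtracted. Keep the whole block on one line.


difference() { cube([3652, 121, 2577]); translate([1594, 0, 760]) cube([1056, 121, 1597]); }


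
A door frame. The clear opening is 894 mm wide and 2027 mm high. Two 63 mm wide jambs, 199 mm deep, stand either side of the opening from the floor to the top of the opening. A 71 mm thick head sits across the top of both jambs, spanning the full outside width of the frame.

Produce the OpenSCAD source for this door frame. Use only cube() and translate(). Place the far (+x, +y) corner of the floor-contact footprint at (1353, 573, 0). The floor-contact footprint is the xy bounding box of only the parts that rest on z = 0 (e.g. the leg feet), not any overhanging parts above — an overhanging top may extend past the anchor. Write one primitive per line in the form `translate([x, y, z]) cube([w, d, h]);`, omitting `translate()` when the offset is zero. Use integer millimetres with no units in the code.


translate([333, 374, 0]) cube([63, 199, 2027]);
translate([1290, 374, 0]) cube([63, 199, 2027]);
translate([333, 374, 2027]) cube([1020, 199, 71]);


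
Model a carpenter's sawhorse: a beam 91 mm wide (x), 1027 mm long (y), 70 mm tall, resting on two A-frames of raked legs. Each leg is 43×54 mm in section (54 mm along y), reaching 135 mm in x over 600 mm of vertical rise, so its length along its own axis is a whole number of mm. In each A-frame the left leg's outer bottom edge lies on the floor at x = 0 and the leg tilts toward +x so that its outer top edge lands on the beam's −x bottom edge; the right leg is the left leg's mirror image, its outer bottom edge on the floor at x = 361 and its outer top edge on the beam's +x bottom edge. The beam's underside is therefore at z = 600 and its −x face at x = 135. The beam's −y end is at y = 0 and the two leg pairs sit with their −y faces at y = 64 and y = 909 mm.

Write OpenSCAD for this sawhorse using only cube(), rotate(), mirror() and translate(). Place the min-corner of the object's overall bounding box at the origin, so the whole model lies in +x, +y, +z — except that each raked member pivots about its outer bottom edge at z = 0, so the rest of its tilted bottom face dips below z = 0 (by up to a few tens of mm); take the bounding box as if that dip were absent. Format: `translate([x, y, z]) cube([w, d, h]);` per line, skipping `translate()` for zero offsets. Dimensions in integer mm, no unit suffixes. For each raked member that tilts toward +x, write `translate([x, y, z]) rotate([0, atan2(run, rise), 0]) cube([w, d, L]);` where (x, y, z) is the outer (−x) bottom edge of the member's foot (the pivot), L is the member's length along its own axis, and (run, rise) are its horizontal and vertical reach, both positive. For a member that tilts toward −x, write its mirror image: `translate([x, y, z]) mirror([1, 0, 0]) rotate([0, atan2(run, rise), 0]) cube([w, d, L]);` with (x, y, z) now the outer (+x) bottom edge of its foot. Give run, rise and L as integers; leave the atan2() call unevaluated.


translate([135, 0, 600]) cube([91, 1027, 70]);
translate([0, 64, 0]) rotate([0, atan2(135, 600), 0]) cube([43, 54, 615]);
translate([361, 64, 0]) mirror([1, 0, 0]) rotate([0, atan2(135, 600), 0]) cube([43, 54, 615]);
translate([0, 909, 0]) rotate([0, atan2(135, 600), 0]) cube([43, 54, 615]);
translate([361, 909, 0]) mirror([1, 0, 0]) rotate([0, atan2(135, 600), 0]) cube([43, 54, 615]);


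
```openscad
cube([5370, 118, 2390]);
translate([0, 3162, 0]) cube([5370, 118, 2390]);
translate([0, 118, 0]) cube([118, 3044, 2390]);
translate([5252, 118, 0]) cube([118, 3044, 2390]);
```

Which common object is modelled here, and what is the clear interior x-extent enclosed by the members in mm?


A house (or room) frame. The interior width is 5134 mm.

Four 2390 mm walls enclosing a rectangle with no floor or roof — a room or house frame. Outside width is 5370 mm and wall thickness is 118 mm, so the interior width is 5370 − 2 × 118 = 5134 mm.


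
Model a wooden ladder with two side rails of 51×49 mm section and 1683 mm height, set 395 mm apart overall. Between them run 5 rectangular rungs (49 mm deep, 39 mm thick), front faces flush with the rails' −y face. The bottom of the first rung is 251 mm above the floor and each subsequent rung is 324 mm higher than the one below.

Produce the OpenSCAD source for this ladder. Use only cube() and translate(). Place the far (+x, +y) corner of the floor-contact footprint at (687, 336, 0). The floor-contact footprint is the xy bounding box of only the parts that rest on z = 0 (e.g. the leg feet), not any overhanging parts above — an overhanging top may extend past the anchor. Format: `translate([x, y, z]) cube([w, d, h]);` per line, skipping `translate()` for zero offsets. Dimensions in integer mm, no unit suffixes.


translate([292, 287, 0]) cube([51, 49, 1683]);
translate([636, 287, 0]) cube([51, 49, 1683]);
translate([343, 287, 251]) cube([293, 49, 39]);
translate([343, 287, 575]) cube([293, 49, 39]);
translate([343, 287, 899]) cube([293, 49, 39]);
translate([343, 287, 1223]) cube([293, 49, 39]);
translate([343, 287, 1547]) cube([293, 49, 39]);


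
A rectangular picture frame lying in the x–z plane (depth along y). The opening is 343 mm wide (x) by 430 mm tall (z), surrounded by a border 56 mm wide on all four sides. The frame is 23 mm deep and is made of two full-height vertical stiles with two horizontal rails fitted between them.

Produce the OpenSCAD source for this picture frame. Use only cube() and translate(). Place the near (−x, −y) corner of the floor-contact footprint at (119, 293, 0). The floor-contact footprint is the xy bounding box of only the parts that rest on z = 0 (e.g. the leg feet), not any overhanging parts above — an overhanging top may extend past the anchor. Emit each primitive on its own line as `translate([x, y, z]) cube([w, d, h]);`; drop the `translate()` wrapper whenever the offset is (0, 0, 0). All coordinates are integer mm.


translate([119, 293, 0]) cube([56, 23, 542]);
translate([518, 293, 0]) cube([56, 23, 542]);
translate([175, 293, 0]) cube([343, 23, 56]);
translate([175, 293, 486]) cube([343, 23, 56]);


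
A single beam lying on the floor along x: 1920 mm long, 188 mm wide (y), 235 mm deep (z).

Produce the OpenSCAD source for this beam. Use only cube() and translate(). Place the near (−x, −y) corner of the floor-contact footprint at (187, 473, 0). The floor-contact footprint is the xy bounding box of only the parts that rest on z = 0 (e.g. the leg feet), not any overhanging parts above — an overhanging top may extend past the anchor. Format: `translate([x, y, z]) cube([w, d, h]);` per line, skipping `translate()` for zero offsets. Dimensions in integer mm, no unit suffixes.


translate([187, 473, 0]) cube([1920, 188, 235]);


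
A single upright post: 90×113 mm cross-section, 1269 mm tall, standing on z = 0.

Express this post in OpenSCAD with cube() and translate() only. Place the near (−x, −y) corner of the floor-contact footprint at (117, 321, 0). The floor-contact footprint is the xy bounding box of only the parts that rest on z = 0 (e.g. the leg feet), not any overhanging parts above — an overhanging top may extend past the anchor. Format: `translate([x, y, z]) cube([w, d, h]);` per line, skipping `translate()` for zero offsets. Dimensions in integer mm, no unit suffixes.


translate([117, 321, 0]) cube([90, 113, 1269]);


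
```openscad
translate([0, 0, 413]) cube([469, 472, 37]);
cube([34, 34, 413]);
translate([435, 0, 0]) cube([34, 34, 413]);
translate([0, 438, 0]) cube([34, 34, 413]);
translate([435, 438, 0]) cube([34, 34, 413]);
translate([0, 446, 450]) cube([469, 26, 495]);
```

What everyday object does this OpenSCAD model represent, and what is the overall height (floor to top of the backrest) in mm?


A chair. The overall height is 945 mm.

A slab on four corner posts with a tall panel at the back — a chair. The seat slab sits at z = 413 with thickness 37, and the 495 mm backrest starts at the seat top, so the overall height is 413 + 37 + 495 = 945 mm.


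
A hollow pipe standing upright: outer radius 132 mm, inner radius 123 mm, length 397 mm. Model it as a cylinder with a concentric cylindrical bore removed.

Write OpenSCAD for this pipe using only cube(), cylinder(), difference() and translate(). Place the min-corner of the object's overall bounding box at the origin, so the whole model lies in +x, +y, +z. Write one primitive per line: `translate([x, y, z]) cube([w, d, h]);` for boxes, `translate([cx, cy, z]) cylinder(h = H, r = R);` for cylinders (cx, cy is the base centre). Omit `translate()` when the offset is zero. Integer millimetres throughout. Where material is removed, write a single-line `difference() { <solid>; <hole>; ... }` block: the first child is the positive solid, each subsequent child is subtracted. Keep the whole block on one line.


difference() { translate([132, 132, 0]) cylinder(h = 397, r = 132); translate([132, 132, 0]) cylinder(h = 397, r = 123); }


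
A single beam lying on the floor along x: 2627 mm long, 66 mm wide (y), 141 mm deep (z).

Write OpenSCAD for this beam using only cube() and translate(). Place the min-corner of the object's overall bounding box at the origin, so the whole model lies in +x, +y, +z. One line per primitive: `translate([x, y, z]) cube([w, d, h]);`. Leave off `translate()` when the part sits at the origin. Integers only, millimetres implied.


cube([2627, 66, 141]);


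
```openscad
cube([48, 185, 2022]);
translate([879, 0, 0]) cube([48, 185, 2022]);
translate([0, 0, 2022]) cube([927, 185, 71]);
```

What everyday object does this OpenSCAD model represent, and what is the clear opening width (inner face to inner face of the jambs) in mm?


A door frame. The clear opening width is 831 mm.

Two 2022 mm tall posts with a header on top — a door frame. The left jamb is 48 mm wide at x = 0; the right jamb starts at x = 879. The clear opening is 879 − 48 = 831 mm.


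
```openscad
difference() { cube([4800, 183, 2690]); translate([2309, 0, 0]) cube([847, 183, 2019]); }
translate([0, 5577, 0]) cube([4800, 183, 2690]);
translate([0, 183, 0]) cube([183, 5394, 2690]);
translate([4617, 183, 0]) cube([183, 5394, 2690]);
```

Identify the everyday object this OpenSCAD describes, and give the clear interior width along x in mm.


A single room. The interior width is 4434 mm.

Four walls enclosing a rectangle with a door in the front wall — a room. Outside width 4800 minus two 183 mm walls gives 4434 mm.


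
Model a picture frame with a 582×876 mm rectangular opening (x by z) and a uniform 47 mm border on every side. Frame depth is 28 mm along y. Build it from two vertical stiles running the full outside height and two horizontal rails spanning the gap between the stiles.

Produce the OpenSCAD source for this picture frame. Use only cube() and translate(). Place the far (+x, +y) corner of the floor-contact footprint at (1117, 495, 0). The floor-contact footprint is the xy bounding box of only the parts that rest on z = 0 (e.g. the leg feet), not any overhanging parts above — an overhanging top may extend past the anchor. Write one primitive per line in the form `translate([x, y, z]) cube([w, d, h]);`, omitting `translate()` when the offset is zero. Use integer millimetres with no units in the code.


translate([441, 467, 0]) cube([47, 28, 970]);
translate([1070, 467, 0]) cube([47, 28, 970]);
translate([488, 467, 0]) cube([582, 28, 47]);
translate([488, 467, 923]) cube([582, 28, 47]);
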